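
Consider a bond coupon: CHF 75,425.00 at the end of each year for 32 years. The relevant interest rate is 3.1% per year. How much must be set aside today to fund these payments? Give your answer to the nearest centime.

CHF 1,517,104.88

This is an ordinary annuity: 32 payments of CHF 75,425.00 at the end of each year.
Periodic rate r = 0.031 per year.
PV = PMT × [(1 − (1+r)^−n)/r] = 75,425 × [1 − (1+r)^−32] / r = CHF 1,517,104.88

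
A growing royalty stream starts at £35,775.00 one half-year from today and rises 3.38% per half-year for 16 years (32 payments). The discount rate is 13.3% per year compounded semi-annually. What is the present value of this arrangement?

Periodic rate r = 0.133/2 per half-year; n is counted in half-years.
Growing ordinary annuity: PV = PMT₁ × [1 − ((1+g)/(1+r))^n] / (r − g) = 35,775 × [1 − ((1+0.0338)/(1+r))^32] / (r − 0.0338) = £690,155.84.

£690,155.84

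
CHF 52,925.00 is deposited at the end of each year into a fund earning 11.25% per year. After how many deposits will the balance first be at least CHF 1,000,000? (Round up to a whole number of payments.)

11 payments

Periodic rate r = 0.1125 per year.
Ordinary annuity FV: 1,000,000 = 52,925 × [((1+r)^n − 1)/r].
(1+r)^n = 1 + 1,000,000 × r / 52,925, so n = ln(1 + 1,000,000·r/52,925) / ln(1+r) = 10.69.
Round up to a whole number of payments: n = 11.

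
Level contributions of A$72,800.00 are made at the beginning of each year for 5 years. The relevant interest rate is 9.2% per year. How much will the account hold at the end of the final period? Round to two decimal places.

This is an annuity due: 5 deposits of A$72,800.00 at the beginning of each year.
Periodic rate r = 0.092 per year.
FV = PMT × [((1+r)^n − 1)/r] × (1+r) = 72,800 × [(1+r)^5 − 1] / r × (1+r) = A$477,669.68

A$477,669.68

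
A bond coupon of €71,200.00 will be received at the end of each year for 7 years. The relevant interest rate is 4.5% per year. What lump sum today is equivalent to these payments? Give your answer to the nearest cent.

€419,560.31

This is an ordinary annuity: 7 payments of €71,200.00 at the end of each year.
Periodic rate r = 0.045 per year.
PV = PMT × [(1 − (1+r)^−n)/r] = 71,200 × [1 − (1+r)^−7] / r = €419,560.31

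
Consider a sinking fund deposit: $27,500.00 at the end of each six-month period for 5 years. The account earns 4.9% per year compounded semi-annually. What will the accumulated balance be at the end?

$307,387.05

This is an ordinary annuity: 10 deposits of $27,500.00 at the end of each six-month period.
Periodic rate r = 0.049/2 per half-year; n is counted in half-years.
FV = PMT × [((1+r)^n − 1)/r] = 27,500 × [(1+r)^10 − 1] / r = $307,387.05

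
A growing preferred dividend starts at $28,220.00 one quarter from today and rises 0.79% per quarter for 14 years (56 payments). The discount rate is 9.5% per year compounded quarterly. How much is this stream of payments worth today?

$1,037,344.74

Periodic rate r = 0.095/4 per quarter; n is counted in quarters.
Growing ordinary annuity: PV = PMT₁ × [1 − ((1+g)/(1+r))^n] / (r − g) = 28,220 × [1 − ((1+0.0079)/(1+r))^56] / (r − 0.0079) = $1,037,344.74.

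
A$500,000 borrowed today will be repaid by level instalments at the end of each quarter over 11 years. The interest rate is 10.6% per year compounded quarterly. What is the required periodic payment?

A$19,382.05

Level ordinary annuity; solve PV = PMT × [(1 − (1+r)^−n)/r] for PMT.
Periodic rate r = 0.106/4 per quarter; n is counted in quarters.
With n = 44: PMT = 500,000 / ([(1 − (1+r)^−n)/r]) = A$19,382.05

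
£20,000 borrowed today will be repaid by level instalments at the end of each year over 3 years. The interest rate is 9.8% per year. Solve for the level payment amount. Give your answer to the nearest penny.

£8,013.99

Level ordinary annuity; solve PV = PMT × [(1 − (1+r)^−n)/r] for PMT.
Periodic rate r = 0.098 per year.
With n = 3: PMT = 20,000 / ([(1 − (1+r)^−n)/r]) = £8,013.99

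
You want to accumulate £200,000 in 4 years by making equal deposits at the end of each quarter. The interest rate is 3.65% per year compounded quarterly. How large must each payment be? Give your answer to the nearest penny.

Level ordinary annuity; solve FV = PMT × [((1+r)^n − 1)/r] for PMT.
Periodic rate r = 0.0365/4 per quarter; n is counted in quarters.
With n = 16: PMT = 200,000 / ([((1+r)^n − 1)/r]) = £11,666.54

£11,666.54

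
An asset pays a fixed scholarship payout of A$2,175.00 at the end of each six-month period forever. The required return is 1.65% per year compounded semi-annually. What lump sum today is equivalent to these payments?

A$263,636.36

Periodic rate r = 0.0165/2 per half-year.
Level perpetuity: PV = PMT / r = 2,175 / (0.0165/2) = A$263,636.36.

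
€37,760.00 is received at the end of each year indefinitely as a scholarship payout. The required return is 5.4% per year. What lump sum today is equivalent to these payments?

Periodic rate r = 0.054 per year.
Level perpetuity: PV = PMT / r = 37,760 / (0.054) = €699,259.26.

€699,259.26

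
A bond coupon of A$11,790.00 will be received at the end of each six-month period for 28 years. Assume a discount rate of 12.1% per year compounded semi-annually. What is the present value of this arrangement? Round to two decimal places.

This is an ordinary annuity: 56 payments of A$11,790.00 at the end of each six-month period.
Periodic rate r = 0.121/2 per half-year; n is counted in half-years.
PV = PMT × [(1 − (1+r)^−n)/r] = 11,790 × [1 − (1+r)^−56] / r = A$187,612.29

A$187,612.29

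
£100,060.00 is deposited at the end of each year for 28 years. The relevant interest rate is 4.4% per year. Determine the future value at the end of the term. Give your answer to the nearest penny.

This is an ordinary annuity: 28 deposits of £100,060.00 at the end of each year.
Periodic rate r = 0.044 per year.
FV = PMT × [((1+r)^n − 1)/r] = 100,060 × [(1+r)^28 − 1] / r = £5,319,055.69

£5,319,055.69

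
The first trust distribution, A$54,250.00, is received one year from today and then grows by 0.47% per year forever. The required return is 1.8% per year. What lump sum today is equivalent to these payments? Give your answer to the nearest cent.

Periodic rate r = 0.018 per year.
Growing perpetuity (Gordon): PV = PMT₁ / (r − g) = 54,250 / (r − 0.0047) = A$4,078,947.37.

A$4,078,947.37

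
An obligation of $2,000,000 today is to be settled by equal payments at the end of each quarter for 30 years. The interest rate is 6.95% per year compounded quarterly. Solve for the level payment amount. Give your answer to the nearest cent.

$39,784.90

Level ordinary annuity; solve PV = PMT × [(1 − (1+r)^−n)/r] for PMT.
Periodic rate r = 0.0695/4 per quarter; n is counted in quarters.
With n = 120: PMT = 2,000,000 / ([(1 − (1+r)^−n)/r]) = $39,784.90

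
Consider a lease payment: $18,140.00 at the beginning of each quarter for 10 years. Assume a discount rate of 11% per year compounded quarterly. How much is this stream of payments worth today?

$448,788.11

This is an annuity due: 40 payments of $18,140.00 at the beginning of each quarter.
Periodic rate r = 0.11/4 per quarter; n is counted in quarters.
PV = PMT × [(1 − (1+r)^−n)/r] × (1+r) = 18,140 × [1 − (1+r)^−40] / r × (1+r) = $448,788.11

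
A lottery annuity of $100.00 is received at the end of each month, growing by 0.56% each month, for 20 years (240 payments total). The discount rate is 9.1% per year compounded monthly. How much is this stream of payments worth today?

Periodic rate r = 0.091/12 per month; n is counted in months.
Growing ordinary annuity: PV = PMT₁ × [1 − ((1+g)/(1+r))^n] / (r − g) = 100 × [1 − ((1+0.0056)/(1+r))^240] / (r − 0.0056) = $18,998.17.

$18,998.17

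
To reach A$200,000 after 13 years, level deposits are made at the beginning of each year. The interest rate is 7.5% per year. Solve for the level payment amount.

Level annuity due; solve FV = PMT × [((1+r)^n − 1)/r] × (1+r) for PMT.
Periodic rate r = 0.075 per year.
With n = 13: PMT = 200,000 / ([((1+r)^n − 1)/r] × (1+r)) = A$8,942.18

A$8,942.18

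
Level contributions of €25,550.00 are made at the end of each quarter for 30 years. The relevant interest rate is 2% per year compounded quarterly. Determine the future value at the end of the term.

€4,187,117.31

This is an ordinary annuity: 120 deposits of €25,550.00 at the end of each quarter.
Periodic rate r = 0.02/4 per quarter; n is counted in quarters.
FV = PMT × [((1+r)^n − 1)/r] = 25,550 × [(1+r)^120 − 1] / r = €4,187,117.31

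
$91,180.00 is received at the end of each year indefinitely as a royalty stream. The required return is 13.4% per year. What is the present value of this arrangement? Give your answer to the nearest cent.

Periodic rate r = 0.134 per year.
Level perpetuity: PV = PMT / r = 91,180 / (0.134) = $680,447.76.

$680,447.76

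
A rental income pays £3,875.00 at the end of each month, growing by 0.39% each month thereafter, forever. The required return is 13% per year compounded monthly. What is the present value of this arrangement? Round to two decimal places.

Periodic rate r = 0.13/12 per month.
Growing perpetuity (Gordon): PV = PMT₁ / (r − g) = 3,875 / (r − 0.0039) = £558,894.23.

£558,894.23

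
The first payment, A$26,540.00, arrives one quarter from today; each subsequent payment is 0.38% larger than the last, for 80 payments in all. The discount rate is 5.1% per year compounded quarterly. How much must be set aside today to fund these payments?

Periodic rate r = 0.051/4 per quarter; n is counted in quarters.
Growing ordinary annuity: PV = PMT₁ × [1 − ((1+g)/(1+r))^n] / (r − g) = 26,540 × [1 − ((1+0.0038)/(1+r))^80] / (r − 0.0038) = A$1,507,646.72.

A$1,507,646.72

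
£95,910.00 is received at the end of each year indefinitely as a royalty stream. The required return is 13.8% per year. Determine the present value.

£695,000.00

Periodic rate r = 0.138 per year.
Level perpetuity: PV = PMT / r = 95,910 / (0.138) = £695,000.00.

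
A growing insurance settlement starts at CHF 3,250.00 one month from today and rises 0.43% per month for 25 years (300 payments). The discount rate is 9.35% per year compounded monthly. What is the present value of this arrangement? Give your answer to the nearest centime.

Periodic rate r = 0.0935/12 per month; n is counted in months.
Growing ordinary annuity: PV = PMT₁ × [1 − ((1+g)/(1+r))^n] / (r − g) = 3,250 × [1 − ((1+0.0043)/(1+r))^300] / (r − 0.0043) = CHF 602,192.91.

CHF 602,192.91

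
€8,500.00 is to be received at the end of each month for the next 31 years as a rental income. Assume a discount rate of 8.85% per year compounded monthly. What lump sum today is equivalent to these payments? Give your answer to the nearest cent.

This is an ordinary annuity: 372 payments of €8,500.00 at the end of each month.
Periodic rate r = 0.0885/12 per month; n is counted in months.
PV = PMT × [(1 − (1+r)^−n)/r] = 8,500 × [1 − (1+r)^−372] / r = €1,077,631.97

€1,077,631.97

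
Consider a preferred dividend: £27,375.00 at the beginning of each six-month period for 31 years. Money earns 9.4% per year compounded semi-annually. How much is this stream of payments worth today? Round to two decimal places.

This is an annuity due: 62 payments of £27,375.00 at the beginning of each six-month period.
Periodic rate r = 0.094/2 per half-year; n is counted in half-years.
PV = PMT × [(1 − (1+r)^−n)/r] × (1+r) = 27,375 × [1 − (1+r)^−62] / r × (1+r) = £574,462.10

£574,462.10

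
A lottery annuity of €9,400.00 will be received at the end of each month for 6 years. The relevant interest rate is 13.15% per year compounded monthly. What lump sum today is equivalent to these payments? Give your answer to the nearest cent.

€466,423.46

This is an ordinary annuity: 72 payments of €9,400.00 at the end of each month.
Periodic rate r = 0.1315/12 per month; n is counted in months.
PV = PMT × [(1 − (1+r)^−n)/r] = 9,400 × [1 − (1+r)^−72] / r = €466,423.46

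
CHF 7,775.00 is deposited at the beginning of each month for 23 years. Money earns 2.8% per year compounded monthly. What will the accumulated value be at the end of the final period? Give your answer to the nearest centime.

This is an annuity due: 276 deposits of CHF 7,775.00 at the beginning of each month.
Periodic rate r = 0.028/12 per month; n is counted in months.
FV = PMT × [((1+r)^n − 1)/r] × (1+r) = 7,775 × [(1+r)^276 − 1] / r × (1+r) = CHF 3,014,790.72

CHF 3,014,790.72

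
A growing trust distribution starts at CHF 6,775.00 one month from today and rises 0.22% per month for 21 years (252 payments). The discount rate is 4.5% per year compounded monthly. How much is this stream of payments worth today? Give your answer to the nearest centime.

Periodic rate r = 0.045/12 per month; n is counted in months.
Growing ordinary annuity: PV = PMT₁ × [1 − ((1+g)/(1+r))^n] / (r − g) = 6,775 × [1 − ((1+0.0022)/(1+r))^252] / (r − 0.0022) = CHF 1,409,920.67.

CHF 1,409,920.67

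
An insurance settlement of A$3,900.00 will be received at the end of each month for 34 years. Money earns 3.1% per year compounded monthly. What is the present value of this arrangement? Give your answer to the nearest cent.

A$982,777.64

This is an ordinary annuity: 408 payments of A$3,900.00 at the end of each month.
Periodic rate r = 0.031/12 per month; n is counted in months.
PV = PMT × [(1 − (1+r)^−n)/r] = 3,900 × [1 − (1+r)^−408] / r = A$982,777.64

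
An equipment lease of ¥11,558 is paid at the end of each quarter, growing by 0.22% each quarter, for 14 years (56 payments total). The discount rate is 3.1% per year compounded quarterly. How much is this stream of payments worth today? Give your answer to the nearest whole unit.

Periodic rate r = 0.031/4 per quarter; n is counted in quarters.
Growing ordinary annuity: PV = PMT₁ × [1 − ((1+g)/(1+r))^n] / (r − g) = 11,558 × [1 − ((1+0.0022)/(1+r))^56] / (r − 0.0022) = ¥553,975.

¥553,975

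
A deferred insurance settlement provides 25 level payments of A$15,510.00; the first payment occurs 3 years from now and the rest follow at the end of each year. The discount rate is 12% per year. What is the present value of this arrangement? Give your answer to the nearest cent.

A$96,976.31

Ordinary annuity of 25 payments, first payment at period 3.
Periodic rate r = 0.12 per year.
The ordinary-annuity PV formula values the stream one period before the first payment (period 2); discount that back 2 periods:
PV₀ = 15,510 × [1 − (1+r)^−25] / r × (1+r)^−2 = A$96,976.31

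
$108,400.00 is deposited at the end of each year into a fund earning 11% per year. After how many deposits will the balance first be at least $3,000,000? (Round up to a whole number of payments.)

14 payments

Periodic rate r = 0.11 per year.
Ordinary annuity FV: 3,000,000 = 108,400 × [((1+r)^n − 1)/r].
(1+r)^n = 1 + 3,000,000 × r / 108,400, so n = ln(1 + 3,000,000·r/108,400) / ln(1+r) = 13.39.
Round up to a whole number of payments: n = 14.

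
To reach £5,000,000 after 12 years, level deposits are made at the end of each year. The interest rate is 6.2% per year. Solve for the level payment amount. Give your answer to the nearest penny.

Level ordinary annuity; solve FV = PMT × [((1+r)^n − 1)/r] for PMT.
Periodic rate r = 0.062 per year.
With n = 12: PMT = 5,000,000 / ([((1+r)^n − 1)/r]) = £292,941.60

£292,941.60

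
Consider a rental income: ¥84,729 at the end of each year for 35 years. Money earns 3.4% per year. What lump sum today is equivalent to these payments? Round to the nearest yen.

¥1,718,754

This is an ordinary annuity: 35 payments of ¥84,729 at the end of each year.
Periodic rate r = 0.034 per year.
PV = PMT × [(1 − (1+r)^−n)/r] = 84,729 × [1 − (1+r)^−35] / r = ¥1,718,754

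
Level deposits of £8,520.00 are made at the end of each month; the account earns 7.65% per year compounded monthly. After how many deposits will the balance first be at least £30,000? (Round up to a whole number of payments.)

Periodic rate r = 0.0765/12 per month; n is counted in months.
Ordinary annuity FV: 30,000 = 8,520 × [((1+r)^n − 1)/r].
(1+r)^n = 1 + 30,000 × r / 8,520, so n = ln(1 + 30,000·r/8,520) / ln(1+r) = 3.49.
Round up to a whole number of payments: n = 4.

4 payments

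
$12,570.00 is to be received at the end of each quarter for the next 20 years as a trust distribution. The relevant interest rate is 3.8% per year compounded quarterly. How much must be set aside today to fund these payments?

This is an ordinary annuity: 80 payments of $12,570.00 at the end of each quarter.
Periodic rate r = 0.038/4 per quarter; n is counted in quarters.
PV = PMT × [(1 − (1+r)^−n)/r] = 12,570 × [1 − (1+r)^−80] / r = $702,137.58

$702,137.58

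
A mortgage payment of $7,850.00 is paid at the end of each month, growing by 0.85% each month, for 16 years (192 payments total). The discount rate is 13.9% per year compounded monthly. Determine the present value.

$1,129,164.97

Periodic rate r = 0.139/12 per month; n is counted in months.
Growing ordinary annuity: PV = PMT₁ × [1 − ((1+g)/(1+r))^n] / (r − g) = 7,850 × [1 − ((1+0.0085)/(1+r))^192] / (r − 0.0085) = $1,129,164.97.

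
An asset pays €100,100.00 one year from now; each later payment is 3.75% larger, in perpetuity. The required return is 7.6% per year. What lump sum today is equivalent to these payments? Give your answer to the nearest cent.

€2,600,000.00

Periodic rate r = 0.076 per year.
Growing perpetuity (Gordon): PV = PMT₁ / (r − g) = 100,100 / (r − 0.0375) = €2,600,000.00.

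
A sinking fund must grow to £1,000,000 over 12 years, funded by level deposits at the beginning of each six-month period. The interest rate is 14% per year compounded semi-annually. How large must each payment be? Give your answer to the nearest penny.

£16,064.51

Level annuity due; solve FV = PMT × [((1+r)^n − 1)/r] × (1+r) for PMT.
Periodic rate r = 0.14/2 per half-year; n is counted in half-years.
With n = 24: PMT = 1,000,000 / ([((1+r)^n − 1)/r] × (1+r)) = £16,064.51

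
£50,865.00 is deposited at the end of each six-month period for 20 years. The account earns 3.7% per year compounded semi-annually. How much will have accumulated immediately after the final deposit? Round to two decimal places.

£2,974,395.94

This is an ordinary annuity: 40 deposits of £50,865.00 at the end of each six-month period.
Periodic rate r = 0.037/2 per half-year; n is counted in half-years.
FV = PMT × [((1+r)^n − 1)/r] = 50,865 × [(1+r)^40 − 1] / r = £2,974,395.94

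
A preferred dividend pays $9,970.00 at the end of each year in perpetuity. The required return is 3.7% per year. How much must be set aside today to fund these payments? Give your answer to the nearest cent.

Periodic rate r = 0.037 per year.
Level perpetuity: PV = PMT / r = 9,970 / (0.037) = $269,459.46.

$269,459.46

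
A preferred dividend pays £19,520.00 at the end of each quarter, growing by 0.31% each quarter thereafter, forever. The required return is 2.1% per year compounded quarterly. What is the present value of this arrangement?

Periodic rate r = 0.021/4 per quarter.
Growing perpetuity (Gordon): PV = PMT₁ / (r − g) = 19,520 / (r − 0.0031) = £9,079,069.77.

£9,079,069.77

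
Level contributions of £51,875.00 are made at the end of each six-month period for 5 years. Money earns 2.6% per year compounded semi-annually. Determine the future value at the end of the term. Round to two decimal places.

This is an ordinary annuity: 10 deposits of £51,875.00 at the end of each six-month period.
Periodic rate r = 0.026/2 per half-year; n is counted in half-years.
FV = PMT × [((1+r)^n − 1)/r] = 51,875 × [(1+r)^10 − 1] / r = £550,173.21

£550,173.21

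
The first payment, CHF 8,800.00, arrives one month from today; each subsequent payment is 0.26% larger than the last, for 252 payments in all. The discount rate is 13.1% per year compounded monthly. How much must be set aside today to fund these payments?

Periodic rate r = 0.131/12 per month; n is counted in months.
Growing ordinary annuity: PV = PMT₁ × [1 − ((1+g)/(1+r))^n] / (r − g) = 8,800 × [1 − ((1+0.0026)/(1+r))^252] / (r − 0.0026) = CHF 926,155.73.

CHF 926,155.73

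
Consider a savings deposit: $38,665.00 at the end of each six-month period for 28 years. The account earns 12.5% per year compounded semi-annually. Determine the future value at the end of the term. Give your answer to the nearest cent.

This is an ordinary annuity: 56 deposits of $38,665.00 at the end of each six-month period.
Periodic rate r = 0.125/2 per half-year; n is counted in half-years.
FV = PMT × [((1+r)^n − 1)/r] = 38,665 × [(1+r)^56 − 1] / r = $17,825,506.61

$17,825,506.61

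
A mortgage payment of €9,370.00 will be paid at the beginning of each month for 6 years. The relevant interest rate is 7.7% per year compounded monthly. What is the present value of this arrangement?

This is an annuity due: 72 payments of €9,370.00 at the beginning of each month.
Periodic rate r = 0.077/12 per month; n is counted in months.
PV = PMT × [(1 − (1+r)^−n)/r] × (1+r) = 9,370 × [1 − (1+r)^−72] / r × (1+r) = €542,362.59

€542,362.59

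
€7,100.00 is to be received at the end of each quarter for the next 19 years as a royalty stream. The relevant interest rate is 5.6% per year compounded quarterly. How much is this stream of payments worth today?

€330,845.53

This is an ordinary annuity: 76 payments of €7,100.00 at the end of each quarter.
Periodic rate r = 0.056/4 per quarter; n is counted in quarters.
PV = PMT × [(1 − (1+r)^−n)/r] = 7,100 × [1 − (1+r)^−76] / r = €330,845.53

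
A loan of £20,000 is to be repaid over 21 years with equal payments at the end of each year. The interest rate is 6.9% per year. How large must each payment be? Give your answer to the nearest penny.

Level ordinary annuity; solve PV = PMT × [(1 − (1+r)^−n)/r] for PMT.
Periodic rate r = 0.069 per year.
With n = 21: PMT = 20,000 / ([(1 − (1+r)^−n)/r]) = £1,830.97

£1,830.97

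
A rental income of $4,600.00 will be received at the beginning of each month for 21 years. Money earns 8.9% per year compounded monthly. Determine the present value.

$527,760.97

This is an annuity due: 252 payments of $4,600.00 at the beginning of each month.
Periodic rate r = 0.089/12 per month; n is counted in months.
PV = PMT × [(1 − (1+r)^−n)/r] × (1+r) = 4,600 × [1 − (1+r)^−252] / r × (1+r) = $527,760.97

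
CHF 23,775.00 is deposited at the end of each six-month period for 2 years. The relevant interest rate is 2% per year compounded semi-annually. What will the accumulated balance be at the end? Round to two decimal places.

This is an ordinary annuity: 4 deposits of CHF 23,775.00 at the end of each six-month period.
Periodic rate r = 0.02/2 per half-year; n is counted in half-years.
FV = PMT × [((1+r)^n − 1)/r] = 23,775 × [(1+r)^4 − 1] / r = CHF 96,536.03

CHF 96,536.03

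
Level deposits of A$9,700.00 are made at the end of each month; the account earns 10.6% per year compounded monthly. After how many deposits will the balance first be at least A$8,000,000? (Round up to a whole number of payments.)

241 payments

Periodic rate r = 0.106/12 per month; n is counted in months.
Ordinary annuity FV: 8,000,000 = 9,700 × [((1+r)^n − 1)/r].
(1+r)^n = 1 + 8,000,000 × r / 9,700, so n = ln(1 + 8,000,000·r/9,700) / ln(1+r) = 240.43.
Round up to a whole number of payments: n = 241.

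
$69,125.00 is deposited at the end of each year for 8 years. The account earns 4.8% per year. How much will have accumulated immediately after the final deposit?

This is an ordinary annuity: 8 deposits of $69,125.00 at the end of each year.
Periodic rate r = 0.048 per year.
FV = PMT × [((1+r)^n − 1)/r] = 69,125 × [(1+r)^8 − 1] / r = $655,378.96

$655,378.96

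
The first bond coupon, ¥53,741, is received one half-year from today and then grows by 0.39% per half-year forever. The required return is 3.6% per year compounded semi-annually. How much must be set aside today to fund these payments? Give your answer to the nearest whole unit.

¥3,811,418

Periodic rate r = 0.036/2 per half-year.
Growing perpetuity (Gordon): PV = PMT₁ / (r − g) = 53,741 / (r − 0.0039) = ¥3,811,418.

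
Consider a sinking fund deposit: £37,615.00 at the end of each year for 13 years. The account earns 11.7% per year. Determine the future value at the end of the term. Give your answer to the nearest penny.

£1,033,277.03

This is an ordinary annuity: 13 deposits of £37,615.00 at the end of each year.
Periodic rate r = 0.117 per year.
FV = PMT × [((1+r)^n − 1)/r] = 37,615 × [(1+r)^13 − 1] / r = £1,033,277.03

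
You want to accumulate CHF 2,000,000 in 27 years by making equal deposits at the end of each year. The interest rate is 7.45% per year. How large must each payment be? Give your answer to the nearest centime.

Level ordinary annuity; solve FV = PMT × [((1+r)^n − 1)/r] for PMT.
Periodic rate r = 0.0745 per year.
With n = 27: PMT = 2,000,000 / ([((1+r)^n − 1)/r]) = CHF 25,002.41

CHF 25,002.41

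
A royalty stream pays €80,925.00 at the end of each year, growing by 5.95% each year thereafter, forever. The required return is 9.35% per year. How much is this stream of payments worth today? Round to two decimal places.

Periodic rate r = 0.0935 per year.
Growing perpetuity (Gordon): PV = PMT₁ / (r − g) = 80,925 / (r − 0.0595) = €2,380,147.06.

€2,380,147.06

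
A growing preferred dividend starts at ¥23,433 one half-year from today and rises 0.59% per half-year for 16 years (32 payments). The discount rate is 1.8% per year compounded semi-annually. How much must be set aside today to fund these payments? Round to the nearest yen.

Periodic rate r = 0.018/2 per half-year; n is counted in half-years.
Growing ordinary annuity: PV = PMT₁ × [1 − ((1+g)/(1+r))^n] / (r − g) = 23,433 × [1 − ((1+0.0059)/(1+r))^32] / (r − 0.0059) = ¥708,840.

¥708,840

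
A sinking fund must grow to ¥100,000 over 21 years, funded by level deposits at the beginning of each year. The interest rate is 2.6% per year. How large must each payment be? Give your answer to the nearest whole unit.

¥3,548

Level annuity due; solve FV = PMT × [((1+r)^n − 1)/r] × (1+r) for PMT.
Periodic rate r = 0.026 per year.
With n = 21: PMT = 100,000 / ([((1+r)^n − 1)/r] × (1+r)) = ¥3,548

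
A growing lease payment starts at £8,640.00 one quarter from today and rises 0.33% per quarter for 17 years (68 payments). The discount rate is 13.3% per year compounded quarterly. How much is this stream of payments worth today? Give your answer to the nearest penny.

Periodic rate r = 0.133/4 per quarter; n is counted in quarters.
Growing ordinary annuity: PV = PMT₁ × [1 − ((1+g)/(1+r))^n] / (r − g) = 8,640 × [1 − ((1+0.0033)/(1+r))^68] / (r − 0.0033) = £249,446.72.

£249,446.72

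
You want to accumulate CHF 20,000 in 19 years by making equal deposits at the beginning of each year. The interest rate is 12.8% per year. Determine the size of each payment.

Level annuity due; solve FV = PMT × [((1+r)^n − 1)/r] × (1+r) for PMT.
Periodic rate r = 0.128 per year.
With n = 19: PMT = 20,000 / ([((1+r)^n − 1)/r] × (1+r)) = CHF 256.15

CHF 256.15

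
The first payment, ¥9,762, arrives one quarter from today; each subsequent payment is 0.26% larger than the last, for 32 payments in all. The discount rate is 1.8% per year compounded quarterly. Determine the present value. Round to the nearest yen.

Periodic rate r = 0.018/4 per quarter; n is counted in quarters.
Growing ordinary annuity: PV = PMT₁ × [1 − ((1+g)/(1+r))^n] / (r − g) = 9,762 × [1 − ((1+0.0026)/(1+r))^32] / (r − 0.0026) = ¥302,037.

¥302,037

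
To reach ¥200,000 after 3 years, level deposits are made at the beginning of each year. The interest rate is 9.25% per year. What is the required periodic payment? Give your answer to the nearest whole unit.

¥55,710

Level annuity due; solve FV = PMT × [((1+r)^n − 1)/r] × (1+r) for PMT.
Periodic rate r = 0.0925 per year.
With n = 3: PMT = 200,000 / ([((1+r)^n − 1)/r] × (1+r)) = ¥55,710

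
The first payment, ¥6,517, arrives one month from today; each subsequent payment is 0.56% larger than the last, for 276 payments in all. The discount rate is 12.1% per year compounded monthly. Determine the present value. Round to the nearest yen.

Periodic rate r = 0.121/12 per month; n is counted in months.
Growing ordinary annuity: PV = PMT₁ × [1 − ((1+g)/(1+r))^n] / (r − g) = 6,517 × [1 − ((1+0.0056)/(1+r))^276] / (r − 0.0056) = ¥1,027,781.

¥1,027,781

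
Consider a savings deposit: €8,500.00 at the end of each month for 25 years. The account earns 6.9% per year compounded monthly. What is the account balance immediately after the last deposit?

€6,777,620.69

This is an ordinary annuity: 300 deposits of €8,500.00 at the end of each month.
Periodic rate r = 0.069/12 per month; n is counted in months.
FV = PMT × [((1+r)^n − 1)/r] = 8,500 × [(1+r)^300 − 1] / r = €6,777,620.69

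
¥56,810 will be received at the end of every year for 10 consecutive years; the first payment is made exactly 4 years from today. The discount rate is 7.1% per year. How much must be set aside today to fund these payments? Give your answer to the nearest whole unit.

Ordinary annuity of 10 payments, first payment at period 4.
Periodic rate r = 0.071 per year.
The ordinary-annuity PV formula values the stream one period before the first payment (period 3); discount that back 3 periods:
PV₀ = 56,810 × [1 − (1+r)^−10] / r × (1+r)^−3 = ¥323,303

¥323,303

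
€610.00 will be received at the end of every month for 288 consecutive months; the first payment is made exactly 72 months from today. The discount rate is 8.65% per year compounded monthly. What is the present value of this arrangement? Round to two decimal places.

€44,396.86

Ordinary annuity of 288 payments, first payment at period 72.
Periodic rate r = 0.0865/12 per month; n is counted in months.
The ordinary-annuity PV formula values the stream one period before the first payment (period 71); discount that back 71 periods:
PV₀ = 610 × [1 − (1+r)^−288] / r × (1+r)^−71 = €44,396.86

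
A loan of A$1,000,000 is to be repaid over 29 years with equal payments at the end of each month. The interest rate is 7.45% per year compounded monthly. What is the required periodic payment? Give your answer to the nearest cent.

Level ordinary annuity; solve PV = PMT × [(1 − (1+r)^−n)/r] for PMT.
Periodic rate r = 0.0745/12 per month; n is counted in months.
With n = 348: PMT = 1,000,000 / ([(1 − (1+r)^−n)/r]) = A$7,023.32

A$7,023.32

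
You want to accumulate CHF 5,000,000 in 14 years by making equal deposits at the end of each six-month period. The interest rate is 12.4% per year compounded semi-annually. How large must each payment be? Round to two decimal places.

Level ordinary annuity; solve FV = PMT × [((1+r)^n − 1)/r] for PMT.
Periodic rate r = 0.124/2 per half-year; n is counted in half-years.
With n = 28: PMT = 5,000,000 / ([((1+r)^n − 1)/r]) = CHF 70,635.46

CHF 70,635.46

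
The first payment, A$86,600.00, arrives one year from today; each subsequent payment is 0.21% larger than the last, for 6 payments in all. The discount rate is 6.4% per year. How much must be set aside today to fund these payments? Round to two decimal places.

A$422,594.55

Periodic rate r = 0.064 per year.
Growing ordinary annuity: PV = PMT₁ × [1 − ((1+g)/(1+r))^n] / (r − g) = 86,600 × [1 − ((1+0.0021)/(1+r))^6] / (r − 0.0021) = A$422,594.55.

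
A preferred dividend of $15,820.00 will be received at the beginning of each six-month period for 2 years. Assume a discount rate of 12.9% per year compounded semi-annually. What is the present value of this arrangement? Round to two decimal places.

$57,757.43

This is an annuity due: 4 payments of $15,820.00 at the beginning of each six-month period.
Periodic rate r = 0.129/2 per half-year; n is counted in half-years.
PV = PMT × [(1 − (1+r)^−n)/r] × (1+r) = 15,820 × [1 − (1+r)^−4] / r × (1+r) = $57,757.43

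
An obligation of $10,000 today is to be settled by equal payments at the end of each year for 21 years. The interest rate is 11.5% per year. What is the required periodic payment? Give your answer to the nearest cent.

Level ordinary annuity; solve PV = PMT × [(1 − (1+r)^−n)/r] for PMT.
Periodic rate r = 0.115 per year.
With n = 21: PMT = 10,000 / ([(1 − (1+r)^−n)/r]) = $1,280.16

$1,280.16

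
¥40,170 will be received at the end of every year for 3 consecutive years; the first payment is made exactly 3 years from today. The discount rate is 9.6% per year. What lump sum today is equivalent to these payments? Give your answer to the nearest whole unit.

Ordinary annuity of 3 payments, first payment at period 3.
Periodic rate r = 0.096 per year.
The ordinary-annuity PV formula values the stream one period before the first payment (period 2); discount that back 2 periods:
PV₀ = 40,170 × [1 − (1+r)^−3] / r × (1+r)^−2 = ¥83,752

¥83,752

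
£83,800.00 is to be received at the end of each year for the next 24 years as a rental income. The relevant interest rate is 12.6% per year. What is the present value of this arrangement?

£626,535.78

This is an ordinary annuity: 24 payments of £83,800.00 at the end of each year.
Periodic rate r = 0.126 per year.
PV = PMT × [(1 − (1+r)^−n)/r] = 83,800 × [1 − (1+r)^−24] / r = £626,535.78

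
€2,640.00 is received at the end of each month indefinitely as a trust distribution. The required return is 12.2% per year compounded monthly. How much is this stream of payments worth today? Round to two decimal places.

€259,672.13

Periodic rate r = 0.122/12 per month.
Level perpetuity: PV = PMT / r = 2,640 / (0.122/12) = €259,672.13.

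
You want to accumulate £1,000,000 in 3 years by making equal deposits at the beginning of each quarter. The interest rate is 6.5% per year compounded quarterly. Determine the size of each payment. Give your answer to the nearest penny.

£74,927.80

Level annuity due; solve FV = PMT × [((1+r)^n − 1)/r] × (1+r) for PMT.
Periodic rate r = 0.065/4 per quarter; n is counted in quarters.
With n = 12: PMT = 1,000,000 / ([((1+r)^n − 1)/r] × (1+r)) = £74,927.80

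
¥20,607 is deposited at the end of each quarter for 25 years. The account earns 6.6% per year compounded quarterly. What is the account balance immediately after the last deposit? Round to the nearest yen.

This is an ordinary annuity: 100 deposits of ¥20,607 at the end of each quarter.
Periodic rate r = 0.066/4 per quarter; n is counted in quarters.
FV = PMT × [((1+r)^n − 1)/r] = 20,607 × [(1+r)^100 − 1] / r = ¥5,167,161

¥5,167,161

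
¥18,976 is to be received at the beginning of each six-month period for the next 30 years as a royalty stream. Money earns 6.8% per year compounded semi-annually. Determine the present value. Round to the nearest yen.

¥499,466

This is an annuity due: 60 payments of ¥18,976 at the beginning of each six-month period.
Periodic rate r = 0.068/2 per half-year; n is counted in half-years.
PV = PMT × [(1 − (1+r)^−n)/r] × (1+r) = 18,976 × [1 − (1+r)^−60] / r × (1+r) = ¥499,466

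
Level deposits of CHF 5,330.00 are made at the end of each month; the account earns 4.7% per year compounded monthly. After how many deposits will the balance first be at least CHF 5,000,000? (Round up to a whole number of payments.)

Periodic rate r = 0.047/12 per month; n is counted in months.
Ordinary annuity FV: 5,000,000 = 5,330 × [((1+r)^n − 1)/r].
(1+r)^n = 1 + 5,000,000 × r / 5,330, so n = ln(1 + 5,000,000·r/5,330) / ln(1+r) = 394.49.
Round up to a whole number of payments: n = 395.

395 payments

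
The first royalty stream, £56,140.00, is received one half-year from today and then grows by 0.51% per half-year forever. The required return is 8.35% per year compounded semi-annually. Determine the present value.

£1,531,787.18

Periodic rate r = 0.0835/2 per half-year.
Growing perpetuity (Gordon): PV = PMT₁ / (r − g) = 56,140 / (r − 0.0051) = £1,531,787.18.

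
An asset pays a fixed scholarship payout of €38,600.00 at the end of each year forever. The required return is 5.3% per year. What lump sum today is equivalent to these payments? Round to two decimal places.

Periodic rate r = 0.053 per year.
Level perpetuity: PV = PMT / r = 38,600 / (0.053) = €728,301.89.

€728,301.89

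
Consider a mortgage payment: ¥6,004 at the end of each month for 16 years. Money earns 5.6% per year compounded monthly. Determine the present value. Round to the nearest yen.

¥760,298

This is an ordinary annuity: 192 payments of ¥6,004 at the end of each month.
Periodic rate r = 0.056/12 per month; n is counted in months.
PV = PMT × [(1 − (1+r)^−n)/r] = 6,004 × [1 − (1+r)^−192] / r = ¥760,298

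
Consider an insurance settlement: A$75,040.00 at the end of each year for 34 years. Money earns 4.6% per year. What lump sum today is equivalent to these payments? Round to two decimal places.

This is an ordinary annuity: 34 payments of A$75,040.00 at the end of each year.
Periodic rate r = 0.046 per year.
PV = PMT × [(1 − (1+r)^−n)/r] = 75,040 × [1 − (1+r)^−34] / r = A$1,277,748.75

A$1,277,748.75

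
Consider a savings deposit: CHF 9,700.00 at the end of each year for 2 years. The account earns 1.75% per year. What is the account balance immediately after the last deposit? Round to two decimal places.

This is an ordinary annuity: 2 deposits of CHF 9,700.00 at the end of each year.
Periodic rate r = 0.0175 per year.
FV = PMT × [((1+r)^n − 1)/r] = 9,700 × [(1+r)^2 − 1] / r = CHF 19,569.75

CHF 19,569.75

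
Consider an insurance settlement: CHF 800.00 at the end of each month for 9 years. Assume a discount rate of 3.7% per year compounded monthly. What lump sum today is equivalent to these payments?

CHF 73,391.35

This is an ordinary annuity: 108 payments of CHF 800.00 at the end of each month.
Periodic rate r = 0.037/12 per month; n is counted in months.
PV = PMT × [(1 − (1+r)^−n)/r] = 800 × [1 − (1+r)^−108] / r = CHF 73,391.35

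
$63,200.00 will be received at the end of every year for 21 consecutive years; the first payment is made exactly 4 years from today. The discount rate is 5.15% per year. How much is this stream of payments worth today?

$687,863.24

Ordinary annuity of 21 payments, first payment at period 4.
Periodic rate r = 0.0515 per year.
The ordinary-annuity PV formula values the stream one period before the first payment (period 3); discount that back 3 periods:
PV₀ = 63,200 × [1 − (1+r)^−21] / r × (1+r)^−3 = $687,863.24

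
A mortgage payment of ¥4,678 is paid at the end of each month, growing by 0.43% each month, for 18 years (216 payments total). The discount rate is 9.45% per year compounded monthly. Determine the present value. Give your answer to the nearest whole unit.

¥701,165

Periodic rate r = 0.0945/12 per month; n is counted in months.
Growing ordinary annuity: PV = PMT₁ × [1 − ((1+g)/(1+r))^n] / (r − g) = 4,678 × [1 − ((1+0.0043)/(1+r))^216] / (r − 0.0043) = ¥701,165.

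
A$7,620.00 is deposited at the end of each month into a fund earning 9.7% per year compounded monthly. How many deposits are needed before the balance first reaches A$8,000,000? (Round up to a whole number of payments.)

Periodic rate r = 0.097/12 per month; n is counted in months.
Ordinary annuity FV: 8,000,000 = 7,620 × [((1+r)^n − 1)/r].
(1+r)^n = 1 + 8,000,000 × r / 7,620, so n = ln(1 + 8,000,000·r/7,620) / ln(1+r) = 279.46.
Round up to a whole number of payments: n = 280.

280 payments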